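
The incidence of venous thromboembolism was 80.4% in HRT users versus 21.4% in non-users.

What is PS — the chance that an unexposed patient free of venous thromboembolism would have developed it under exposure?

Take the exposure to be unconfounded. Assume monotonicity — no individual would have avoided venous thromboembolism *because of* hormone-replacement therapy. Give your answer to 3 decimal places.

p₁ = 0.804, p₀ = 0.214.
Under exogeneity and monotonicity, PS = (p₁ − p₀) / (1 − p₀).
PS = (0.804 − 0.214) / (1 − 0.214) = 0.59 / 0.786 ≈ 0.7506

PS ≈ 0.751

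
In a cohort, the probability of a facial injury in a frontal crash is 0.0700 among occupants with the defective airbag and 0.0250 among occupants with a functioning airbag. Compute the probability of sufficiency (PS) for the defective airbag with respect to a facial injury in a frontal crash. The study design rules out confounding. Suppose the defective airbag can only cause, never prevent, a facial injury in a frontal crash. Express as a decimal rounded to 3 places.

Let p₁ = 0.07, p₀ = 0.025.
Under exogeneity and monotonicity, PS = (p₁ − p₀) / (1 − p₀).
PS = (0.07 − 0.025) / (1 − 0.025) = 0.045 / 0.975 ≈ 0.0462

PS ≈ 0.046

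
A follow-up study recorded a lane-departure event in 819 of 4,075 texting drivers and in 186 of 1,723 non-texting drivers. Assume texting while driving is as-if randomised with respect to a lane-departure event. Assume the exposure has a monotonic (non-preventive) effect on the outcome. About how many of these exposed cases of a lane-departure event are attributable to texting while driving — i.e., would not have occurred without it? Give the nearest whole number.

p₁ = P(outcome | exposed) = 819/4075 = 0.20098
p₀ = P(outcome | unexposed) = 186/1723 = 0.10795
PN = (p₁ − p₀)/p₁ = (0.20098 − 0.10795) / 0.20098 ≈ 0.46288.
Attributable cases ≈ PN × (exposed cases) = 0.46288 × 819 ≈ 379.10.

about 379 cases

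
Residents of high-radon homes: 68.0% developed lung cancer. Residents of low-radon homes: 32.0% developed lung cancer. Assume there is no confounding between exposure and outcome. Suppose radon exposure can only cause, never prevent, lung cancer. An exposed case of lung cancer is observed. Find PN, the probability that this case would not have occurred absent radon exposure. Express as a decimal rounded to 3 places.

p₁ = 0.68, p₀ = 0.32.
Under exogeneity and monotonicity, PN = (p₁ − p₀) / p₁.
PN = (0.68 − 0.32) / 0.68 = 0.36 / 0.68 ≈ 0.5294

PN ≈ 0.529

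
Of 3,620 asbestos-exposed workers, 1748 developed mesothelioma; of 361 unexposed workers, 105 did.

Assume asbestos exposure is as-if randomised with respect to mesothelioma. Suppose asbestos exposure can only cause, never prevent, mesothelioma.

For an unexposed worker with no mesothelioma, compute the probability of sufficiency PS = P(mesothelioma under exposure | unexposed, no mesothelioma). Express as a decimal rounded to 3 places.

PS ≈ 0.271

p₁ = P(outcome | exposed) = 1748/3620 = 0.48287
p₀ = P(outcome | unexposed) = 105/361 = 0.29086
Under exogeneity and monotonicity, PS = (p₁ − p₀) / (1 − p₀).
PS = (0.48287 − 0.29086) / (1 − 0.29086) = 0.19201 / 0.70914 ≈ 0.2708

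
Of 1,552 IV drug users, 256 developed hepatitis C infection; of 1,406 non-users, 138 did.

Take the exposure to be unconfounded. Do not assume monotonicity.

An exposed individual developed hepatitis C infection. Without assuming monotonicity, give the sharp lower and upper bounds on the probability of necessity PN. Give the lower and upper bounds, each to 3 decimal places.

p₁ = P(outcome | exposed) = 256/1552 = 0.16495
p₀ = P(outcome | unexposed) = 138/1406 = 0.098151
Under exogeneity alone the bounds on PN are max{0,(p₁−p₀)/p₁} ≤ PN ≤ min{1,(1−p₀)/p₁}.
  lower = (p₁ − p₀)/p₁ = 0.066798 / 0.16495 ≈ 0.4050
  upper = min{1, (1 − p₀)/p₁} = 0.90185 / 0.16495 ≈ 5.4675 → capped at 1

0.405 ≤ PN ≤ 1.000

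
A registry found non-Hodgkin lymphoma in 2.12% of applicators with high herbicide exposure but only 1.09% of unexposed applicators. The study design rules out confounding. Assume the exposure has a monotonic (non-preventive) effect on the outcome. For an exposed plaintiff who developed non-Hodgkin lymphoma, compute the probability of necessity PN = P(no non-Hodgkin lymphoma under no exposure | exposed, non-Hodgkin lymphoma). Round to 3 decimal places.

PN ≈ 0.486

p₁ = 0.0212, p₀ = 0.0109.
Under exogeneity and monotonicity, PN = (p₁ − p₀) / p₁.
PN = (0.0212 − 0.0109) / 0.0212 = 0.0103 / 0.0212 ≈ 0.4858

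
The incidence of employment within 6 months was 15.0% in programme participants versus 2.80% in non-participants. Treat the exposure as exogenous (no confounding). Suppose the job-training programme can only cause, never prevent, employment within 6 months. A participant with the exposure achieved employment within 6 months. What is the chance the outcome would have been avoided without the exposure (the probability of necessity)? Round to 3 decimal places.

PN ≈ 0.813

p₁ = 0.15, p₀ = 0.028.
Under exogeneity and monotonicity, PN = (p₁ − p₀) / p₁.
PN = (0.15 − 0.028) / 0.15 = 0.122 / 0.15 ≈ 0.8133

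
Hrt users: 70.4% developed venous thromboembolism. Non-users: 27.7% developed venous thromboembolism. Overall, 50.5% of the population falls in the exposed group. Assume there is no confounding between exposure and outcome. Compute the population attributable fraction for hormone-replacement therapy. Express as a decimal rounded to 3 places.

PAF ≈ 0.438

p₁ = 0.704, p₀ = 0.277.
Overall risk P(Y=1) = π·p₁ + (1−π)·p₀ = 0.505×0.704 + 0.495×0.277 = 0.49264.
Under exogeneity, PAF = [P(Y=1) − p₀] / P(Y=1).
PAF = (0.49264 − 0.277) / 0.49264 ≈ 0.4377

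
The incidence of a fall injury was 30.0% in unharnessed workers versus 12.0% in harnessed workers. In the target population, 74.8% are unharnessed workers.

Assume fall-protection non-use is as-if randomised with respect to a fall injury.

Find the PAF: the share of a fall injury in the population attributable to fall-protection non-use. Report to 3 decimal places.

PAF ≈ 0.529

p₁ = 0.3, p₀ = 0.12.
Overall risk P(Y=1) = π·p₁ + (1−π)·p₀ = 0.748×0.3 + 0.252×0.12 = 0.25464.
Under exogeneity, PAF = [P(Y=1) − p₀] / P(Y=1).
PAF = (0.25464 − 0.12) / 0.25464 ≈ 0.5287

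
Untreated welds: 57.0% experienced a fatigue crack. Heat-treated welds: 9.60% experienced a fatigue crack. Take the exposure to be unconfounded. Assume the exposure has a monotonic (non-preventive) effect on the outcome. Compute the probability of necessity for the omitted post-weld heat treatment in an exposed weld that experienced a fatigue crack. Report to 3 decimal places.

PN ≈ 0.832

p₁ = 0.57, p₀ = 0.096.
Under exogeneity and monotonicity, PN = (p₁ − p₀) / p₁.
PN = (0.57 − 0.096) / 0.57 = 0.474 / 0.57 ≈ 0.8316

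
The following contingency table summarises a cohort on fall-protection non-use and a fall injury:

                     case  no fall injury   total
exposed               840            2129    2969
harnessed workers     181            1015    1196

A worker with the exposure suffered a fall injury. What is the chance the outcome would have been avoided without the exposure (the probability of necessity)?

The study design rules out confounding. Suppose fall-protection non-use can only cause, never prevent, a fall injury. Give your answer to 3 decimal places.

PN ≈ 0.465

p₁ = P(outcome | exposed) = 840/2969 = 0.28292
p₀ = P(outcome | unexposed) = 181/1196 = 0.15134
Under exogeneity and monotonicity, PN = (p₁ − p₀)/p₁.
PN = (0.28292 − 0.15134) / 0.28292 ≈ 0.4651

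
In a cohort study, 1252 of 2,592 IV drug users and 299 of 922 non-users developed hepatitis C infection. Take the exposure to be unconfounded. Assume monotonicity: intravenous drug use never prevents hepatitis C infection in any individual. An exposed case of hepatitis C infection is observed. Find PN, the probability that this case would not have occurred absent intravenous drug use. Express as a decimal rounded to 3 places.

p₁ = P(outcome | exposed) = 1252/2592 = 0.48302
p₀ = P(outcome | unexposed) = 299/922 = 0.3243
Under exogeneity and monotonicity, PN = (p₁ − p₀) / p₁.
PN = (0.48302 − 0.3243) / 0.48302 = 0.15873 / 0.48302 ≈ 0.3286

PN ≈ 0.329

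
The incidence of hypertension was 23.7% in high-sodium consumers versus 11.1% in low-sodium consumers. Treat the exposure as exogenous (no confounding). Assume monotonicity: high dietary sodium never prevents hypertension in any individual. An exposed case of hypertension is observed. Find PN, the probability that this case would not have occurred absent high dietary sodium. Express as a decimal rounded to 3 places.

PN ≈ 0.532

p₁ = 0.237, p₀ = 0.111.
Under exogeneity and monotonicity, PN = (p₁ − p₀) / p₁.
PN = (0.237 − 0.111) / 0.237 = 0.126 / 0.237 ≈ 0.5316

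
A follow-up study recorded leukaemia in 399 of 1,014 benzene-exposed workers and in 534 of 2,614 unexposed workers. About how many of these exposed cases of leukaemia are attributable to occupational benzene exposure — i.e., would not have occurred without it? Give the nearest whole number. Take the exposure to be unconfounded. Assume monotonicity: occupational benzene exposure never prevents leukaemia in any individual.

about 192 cases

p₁ = P(outcome | exposed) = 399/1014 = 0.39349
p₀ = P(outcome | unexposed) = 534/2614 = 0.20428
PN = (p₁ − p₀)/p₁ = (0.39349 − 0.20428) / 0.39349 ≈ 0.48084.
Attributable cases ≈ PN × (exposed cases) = 0.48084 × 399 ≈ 191.86.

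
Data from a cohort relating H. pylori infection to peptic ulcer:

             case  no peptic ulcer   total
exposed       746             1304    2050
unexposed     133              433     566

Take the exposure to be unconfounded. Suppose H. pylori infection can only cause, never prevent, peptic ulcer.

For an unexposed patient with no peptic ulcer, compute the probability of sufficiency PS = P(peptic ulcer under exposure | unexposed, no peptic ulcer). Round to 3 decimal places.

p₁ = P(outcome | exposed) = 746/2050 = 0.3639
p₀ = P(outcome | unexposed) = 133/566 = 0.23498
Under exogeneity and monotonicity, PS = (p₁ − p₀) / (1 − p₀).
PS = (0.3639 − 0.23498) / (1 − 0.23498) = 0.12892 / 0.76502 ≈ 0.1685

PS ≈ 0.169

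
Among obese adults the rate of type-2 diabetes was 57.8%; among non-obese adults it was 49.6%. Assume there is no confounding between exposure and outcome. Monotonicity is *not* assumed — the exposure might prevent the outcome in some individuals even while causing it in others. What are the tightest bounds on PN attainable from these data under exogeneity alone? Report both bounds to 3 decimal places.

p₁ = 0.578, p₀ = 0.496.
Under exogeneity alone the bounds on PN are max{0,(p₁−p₀)/p₁} ≤ PN ≤ min{1,(1−p₀)/p₁}.
  lower = (p₁ − p₀)/p₁ = 0.082 / 0.578 ≈ 0.1419
  upper = min{1, (1 − p₀)/p₁} = 0.504 / 0.578 ≈ 0.8720

0.142 ≤ PN ≤ 0.872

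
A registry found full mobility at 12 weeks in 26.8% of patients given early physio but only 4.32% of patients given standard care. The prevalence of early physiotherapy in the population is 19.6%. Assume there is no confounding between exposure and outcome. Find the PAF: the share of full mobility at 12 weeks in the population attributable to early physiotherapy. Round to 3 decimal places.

PAF ≈ 0.505

p₁ = 0.268, p₀ = 0.0432.
Overall risk P(Y=1) = π·p₁ + (1−π)·p₀ = 0.196×0.268 + 0.804×0.0432 = 0.087261.
Under exogeneity, PAF = [P(Y=1) − p₀] / P(Y=1).
PAF = (0.087261 − 0.0432) / 0.087261 ≈ 0.5049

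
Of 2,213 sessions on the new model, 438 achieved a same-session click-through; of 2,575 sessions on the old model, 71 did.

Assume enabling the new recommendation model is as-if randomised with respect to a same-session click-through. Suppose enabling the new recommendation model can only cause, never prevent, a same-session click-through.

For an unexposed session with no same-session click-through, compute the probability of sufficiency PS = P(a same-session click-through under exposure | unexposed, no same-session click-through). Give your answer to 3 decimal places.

p₁ = P(outcome | exposed) = 438/2213 = 0.19792
p₀ = P(outcome | unexposed) = 71/2575 = 0.027573
Under exogeneity and monotonicity, PS = (p₁ − p₀) / (1 − p₀).
PS = (0.19792 − 0.027573) / (1 − 0.027573) = 0.17035 / 0.97243 ≈ 0.1752

PS ≈ 0.175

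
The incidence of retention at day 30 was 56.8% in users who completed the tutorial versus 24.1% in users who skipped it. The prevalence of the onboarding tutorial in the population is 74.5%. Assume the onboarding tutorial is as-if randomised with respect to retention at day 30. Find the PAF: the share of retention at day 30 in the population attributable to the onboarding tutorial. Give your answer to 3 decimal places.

PAF ≈ 0.503

p₁ = 0.568, p₀ = 0.241.
Overall risk P(Y=1) = π·p₁ + (1−π)·p₀ = 0.745×0.568 + 0.255×0.241 = 0.48461.
Under exogeneity, PAF = [P(Y=1) − p₀] / P(Y=1).
PAF = (0.48461 − 0.241) / 0.48461 ≈ 0.5027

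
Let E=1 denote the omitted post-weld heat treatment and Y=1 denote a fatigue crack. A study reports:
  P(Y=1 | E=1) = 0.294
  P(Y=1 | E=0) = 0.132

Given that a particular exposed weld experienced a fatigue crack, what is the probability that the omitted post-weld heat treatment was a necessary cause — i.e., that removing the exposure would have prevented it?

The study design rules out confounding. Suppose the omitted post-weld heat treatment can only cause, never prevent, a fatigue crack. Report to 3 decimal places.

PN ≈ 0.551

Let p₁ = 0.294, p₀ = 0.132.
Under exogeneity and monotonicity, PN = (p₁ − p₀) / p₁.
PN = (0.294 − 0.132) / 0.294 = 0.162 / 0.294 ≈ 0.5510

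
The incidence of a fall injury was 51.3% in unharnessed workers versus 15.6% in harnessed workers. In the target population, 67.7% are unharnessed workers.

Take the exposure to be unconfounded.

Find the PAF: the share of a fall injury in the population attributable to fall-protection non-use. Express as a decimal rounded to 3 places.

PAF ≈ 0.608

p₁ = 0.513, p₀ = 0.156.
Overall risk P(Y=1) = π·p₁ + (1−π)·p₀ = 0.677×0.513 + 0.323×0.156 = 0.39769.
Under exogeneity, PAF = [P(Y=1) − p₀] / P(Y=1).
PAF = (0.39769 − 0.156) / 0.39769 ≈ 0.6077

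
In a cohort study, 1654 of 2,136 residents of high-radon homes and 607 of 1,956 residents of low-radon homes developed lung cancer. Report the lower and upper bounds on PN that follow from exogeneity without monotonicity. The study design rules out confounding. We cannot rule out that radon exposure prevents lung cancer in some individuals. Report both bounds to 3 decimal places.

0.599 ≤ PN ≤ 0.891

p₁ = P(outcome | exposed) = 1654/2136 = 0.77434
p₀ = P(outcome | unexposed) = 607/1956 = 0.31033
Under exogeneity alone the bounds on PN are max{0,(p₁−p₀)/p₁} ≤ PN ≤ min{1,(1−p₀)/p₁}.
  lower = (p₁ − p₀)/p₁ = 0.46402 / 0.77434 ≈ 0.5992
  upper = min{1, (1 − p₀)/p₁} = 0.68967 / 0.77434 ≈ 0.8907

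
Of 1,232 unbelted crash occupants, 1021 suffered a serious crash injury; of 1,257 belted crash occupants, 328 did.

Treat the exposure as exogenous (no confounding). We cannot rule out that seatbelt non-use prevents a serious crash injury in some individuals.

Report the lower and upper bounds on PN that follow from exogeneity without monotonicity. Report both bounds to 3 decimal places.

0.685 ≤ PN ≤ 0.892

p₁ = P(outcome | exposed) = 1021/1232 = 0.82873
p₀ = P(outcome | unexposed) = 328/1257 = 0.26094
Under exogeneity alone the bounds on PN are max{0,(p₁−p₀)/p₁} ≤ PN ≤ min{1,(1−p₀)/p₁}.
  lower = (p₁ − p₀)/p₁ = 0.5678 / 0.82873 ≈ 0.6851
  upper = min{1, (1 − p₀)/p₁} = 0.73906 / 0.82873 ≈ 0.8918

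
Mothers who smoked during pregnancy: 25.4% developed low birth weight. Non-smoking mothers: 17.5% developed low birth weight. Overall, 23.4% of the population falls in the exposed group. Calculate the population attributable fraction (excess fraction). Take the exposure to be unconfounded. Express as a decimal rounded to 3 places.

PAF ≈ 0.096

p₁ = 0.254, p₀ = 0.175.
Overall risk P(Y=1) = π·p₁ + (1−π)·p₀ = 0.234×0.254 + 0.766×0.175 = 0.19349.
Under exogeneity, PAF = [P(Y=1) − p₀] / P(Y=1).
PAF = (0.19349 − 0.175) / 0.19349 ≈ 0.0955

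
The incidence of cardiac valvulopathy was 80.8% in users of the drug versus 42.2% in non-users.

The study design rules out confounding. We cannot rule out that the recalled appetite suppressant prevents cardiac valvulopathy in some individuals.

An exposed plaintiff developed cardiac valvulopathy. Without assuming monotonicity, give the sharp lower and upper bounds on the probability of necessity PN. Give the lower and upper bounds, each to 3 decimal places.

p₁ = 0.808, p₀ = 0.422.
Under exogeneity alone the bounds on PN are max{0,(p₁−p₀)/p₁} ≤ PN ≤ min{1,(1−p₀)/p₁}.
  lower = (p₁ − p₀)/p₁ = 0.386 / 0.808 ≈ 0.4777
  upper = min{1, (1 − p₀)/p₁} = 0.578 / 0.808 ≈ 0.7153

0.478 ≤ PN ≤ 0.715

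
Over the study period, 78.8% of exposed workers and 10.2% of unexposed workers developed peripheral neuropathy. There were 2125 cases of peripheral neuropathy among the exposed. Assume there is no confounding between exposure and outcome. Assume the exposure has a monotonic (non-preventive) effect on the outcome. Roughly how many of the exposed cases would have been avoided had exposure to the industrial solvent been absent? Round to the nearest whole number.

about 1850 cases

p₁ = 0.788, p₀ = 0.102.
PN = (p₁ − p₀)/p₁ = (0.788 − 0.102) / 0.788 ≈ 0.87056.
Attributable cases ≈ PN × (exposed cases) = 0.87056 × 2125 ≈ 1849.94.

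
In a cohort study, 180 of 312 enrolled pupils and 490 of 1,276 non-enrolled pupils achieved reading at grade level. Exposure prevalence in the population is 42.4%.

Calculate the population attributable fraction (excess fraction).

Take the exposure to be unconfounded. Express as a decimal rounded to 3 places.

PAF ≈ 0.176

p₁ = P(outcome | exposed) = 180/312 = 0.57692
p₀ = P(outcome | unexposed) = 490/1276 = 0.38401
Overall risk P(Y=1) = π·p₁ + (1−π)·p₀ = 0.424×0.57692 + 0.576×0.38401 = 0.46581.
Under exogeneity, PAF = [P(Y=1) − p₀] / P(Y=1).
PAF = (0.46581 − 0.38401) / 0.46581 ≈ 0.1756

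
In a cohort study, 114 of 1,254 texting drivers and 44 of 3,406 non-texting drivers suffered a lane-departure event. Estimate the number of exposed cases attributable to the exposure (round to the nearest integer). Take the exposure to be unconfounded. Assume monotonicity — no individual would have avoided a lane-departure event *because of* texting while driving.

about 98 cases

p₁ = P(outcome | exposed) = 114/1254 = 0.090909
p₀ = P(outcome | unexposed) = 44/3406 = 0.012918
PN = (p₁ − p₀)/p₁ = (0.090909 − 0.012918) / 0.090909 ≈ 0.85790.
Attributable cases ≈ PN × (exposed cases) = 0.85790 × 114 ≈ 97.80.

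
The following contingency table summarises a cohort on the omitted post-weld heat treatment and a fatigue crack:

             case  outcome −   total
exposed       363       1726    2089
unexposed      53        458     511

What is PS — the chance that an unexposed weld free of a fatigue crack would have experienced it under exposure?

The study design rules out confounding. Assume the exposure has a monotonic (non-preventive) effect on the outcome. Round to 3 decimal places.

p₁ = P(outcome | exposed) = 363/2089 = 0.17377
p₀ = P(outcome | unexposed) = 53/511 = 0.10372
Under exogeneity and monotonicity, PS = (p₁ − p₀)/(1 − p₀).
PS = (0.17377 − 0.10372) / 0.89628 ≈ 0.0782

PS ≈ 0.078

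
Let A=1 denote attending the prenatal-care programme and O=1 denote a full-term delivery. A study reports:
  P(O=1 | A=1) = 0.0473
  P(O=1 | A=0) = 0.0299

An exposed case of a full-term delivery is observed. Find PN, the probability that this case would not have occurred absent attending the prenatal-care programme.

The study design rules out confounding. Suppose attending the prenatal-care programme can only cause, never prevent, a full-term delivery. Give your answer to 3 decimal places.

Let p₁ = 0.0473, p₀ = 0.0299.
Under exogeneity and monotonicity, PN = (p₁ − p₀) / p₁.
PN = (0.0473 − 0.0299) / 0.0473 = 0.0174 / 0.0473 ≈ 0.3679

PN ≈ 0.368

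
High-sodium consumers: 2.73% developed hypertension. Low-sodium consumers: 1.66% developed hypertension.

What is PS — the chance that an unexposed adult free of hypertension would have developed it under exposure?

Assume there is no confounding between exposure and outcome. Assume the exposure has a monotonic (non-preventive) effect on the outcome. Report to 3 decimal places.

PS ≈ 0.011

p₁ = 0.0273, p₀ = 0.0166.
Under exogeneity and monotonicity, PS = (p₁ − p₀) / (1 − p₀).
PS = (0.0273 − 0.0166) / (1 − 0.0166) = 0.0107 / 0.9834 ≈ 0.0109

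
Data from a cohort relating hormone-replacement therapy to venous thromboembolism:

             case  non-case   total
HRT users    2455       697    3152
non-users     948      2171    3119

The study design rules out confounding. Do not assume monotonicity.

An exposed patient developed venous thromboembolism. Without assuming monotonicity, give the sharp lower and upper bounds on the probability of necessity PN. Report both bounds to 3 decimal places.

0.610 ≤ PN ≤ 0.894

p₁ = P(outcome | exposed) = 2455/3152 = 0.77887
p₀ = P(outcome | unexposed) = 948/3119 = 0.30394
Under exogeneity alone the bounds on PN are max{0,(p₁−p₀)/p₁} ≤ PN ≤ min{1,(1−p₀)/p₁}.
  lower = (p₁ − p₀)/p₁ = 0.47493 / 0.77887 ≈ 0.6098
  upper = min{1, (1 − p₀)/p₁} = 0.69606 / 0.77887 ≈ 0.8937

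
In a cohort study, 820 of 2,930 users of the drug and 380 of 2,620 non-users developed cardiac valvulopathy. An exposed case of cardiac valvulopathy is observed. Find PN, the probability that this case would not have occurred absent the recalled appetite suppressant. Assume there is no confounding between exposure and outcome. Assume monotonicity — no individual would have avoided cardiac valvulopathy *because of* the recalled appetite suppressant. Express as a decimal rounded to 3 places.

p₁ = P(outcome | exposed) = 820/2930 = 0.27986
p₀ = P(outcome | unexposed) = 380/2620 = 0.14504
Under exogeneity and monotonicity, PN = (p₁ − p₀) / p₁.
PN = (0.27986 − 0.14504) / 0.27986 = 0.13483 / 0.27986 ≈ 0.4818

PN ≈ 0.482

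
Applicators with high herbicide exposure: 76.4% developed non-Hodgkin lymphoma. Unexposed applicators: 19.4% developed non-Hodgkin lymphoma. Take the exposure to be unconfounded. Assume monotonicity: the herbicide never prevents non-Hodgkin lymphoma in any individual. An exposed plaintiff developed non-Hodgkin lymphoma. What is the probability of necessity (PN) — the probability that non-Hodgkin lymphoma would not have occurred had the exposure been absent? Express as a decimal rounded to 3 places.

p₁ = 0.764, p₀ = 0.194.
Under exogeneity and monotonicity, PN = (p₁ − p₀) / p₁.
PN = (0.764 − 0.194) / 0.764 = 0.57 / 0.764 ≈ 0.7461

PN ≈ 0.746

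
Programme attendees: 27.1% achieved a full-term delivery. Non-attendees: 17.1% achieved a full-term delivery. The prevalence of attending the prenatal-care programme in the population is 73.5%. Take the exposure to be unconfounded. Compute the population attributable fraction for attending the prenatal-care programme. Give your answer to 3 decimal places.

PAF ≈ 0.301

p₁ = 0.271, p₀ = 0.171.
Overall risk P(Y=1) = π·p₁ + (1−π)·p₀ = 0.735×0.271 + 0.265×0.171 = 0.2445.
Under exogeneity, PAF = [P(Y=1) − p₀] / P(Y=1).
PAF = (0.2445 − 0.171) / 0.2445 ≈ 0.3006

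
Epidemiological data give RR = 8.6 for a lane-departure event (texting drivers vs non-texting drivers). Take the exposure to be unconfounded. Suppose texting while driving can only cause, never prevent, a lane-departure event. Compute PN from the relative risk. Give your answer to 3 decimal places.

Under exogeneity and monotonicity, PN = (RR − 1) / RR = 1 − 1/RR.
PN = (8.6 − 1) / 8.6 = 7.6 / 8.6 ≈ 0.8837

PN ≈ 0.884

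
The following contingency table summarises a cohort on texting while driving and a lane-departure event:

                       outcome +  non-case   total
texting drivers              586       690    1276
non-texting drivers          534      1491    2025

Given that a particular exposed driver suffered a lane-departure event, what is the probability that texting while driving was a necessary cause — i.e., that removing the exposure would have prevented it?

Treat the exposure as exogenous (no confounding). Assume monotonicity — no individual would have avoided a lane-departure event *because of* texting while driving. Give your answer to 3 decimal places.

p₁ = P(outcome | exposed) = 586/1276 = 0.45925
p₀ = P(outcome | unexposed) = 534/2025 = 0.2637
Under exogeneity and monotonicity, PN = (p₁ − p₀)/p₁.
PN = (0.45925 − 0.2637) / 0.45925 ≈ 0.4258

PN ≈ 0.426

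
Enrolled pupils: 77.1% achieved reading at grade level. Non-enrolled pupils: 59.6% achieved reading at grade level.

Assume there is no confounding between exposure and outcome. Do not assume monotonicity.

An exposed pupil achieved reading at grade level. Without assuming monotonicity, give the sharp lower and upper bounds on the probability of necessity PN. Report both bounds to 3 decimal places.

0.227 ≤ PN ≤ 0.524

p₁ = 0.771, p₀ = 0.596.
Under exogeneity alone the bounds on PN are max{0,(p₁−p₀)/p₁} ≤ PN ≤ min{1,(1−p₀)/p₁}.
  lower = (p₁ − p₀)/p₁ = 0.175 / 0.771 ≈ 0.2270
  upper = min{1, (1 − p₀)/p₁} = 0.404 / 0.771 ≈ 0.5240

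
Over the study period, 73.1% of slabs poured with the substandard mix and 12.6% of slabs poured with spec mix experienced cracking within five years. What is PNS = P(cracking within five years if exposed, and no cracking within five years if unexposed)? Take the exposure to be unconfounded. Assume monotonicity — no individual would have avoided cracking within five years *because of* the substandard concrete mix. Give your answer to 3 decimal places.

PNS ≈ 0.605

p₁ = 0.731, p₀ = 0.126.
Under exogeneity and monotonicity, PNS = p₁ − p₀.
PNS = 0.731 − 0.126 = 0.605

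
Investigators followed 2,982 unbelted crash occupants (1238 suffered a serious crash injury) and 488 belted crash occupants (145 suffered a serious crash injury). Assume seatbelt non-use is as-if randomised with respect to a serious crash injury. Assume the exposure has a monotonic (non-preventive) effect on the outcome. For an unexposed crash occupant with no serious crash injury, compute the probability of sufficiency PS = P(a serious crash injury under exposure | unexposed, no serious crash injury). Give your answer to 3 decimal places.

p₁ = P(outcome | exposed) = 1238/2982 = 0.41516
p₀ = P(outcome | unexposed) = 145/488 = 0.29713
Under exogeneity and monotonicity, PS = (p₁ − p₀) / (1 − p₀).
PS = (0.41516 − 0.29713) / (1 − 0.29713) = 0.11803 / 0.70287 ≈ 0.1679

PS ≈ 0.168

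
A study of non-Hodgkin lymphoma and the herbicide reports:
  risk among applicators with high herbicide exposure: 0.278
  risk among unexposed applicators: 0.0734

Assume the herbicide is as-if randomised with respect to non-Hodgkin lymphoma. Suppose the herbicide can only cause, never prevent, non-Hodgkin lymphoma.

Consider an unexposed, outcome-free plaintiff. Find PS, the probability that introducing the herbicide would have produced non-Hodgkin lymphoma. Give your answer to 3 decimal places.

Let p₁ = 0.278, p₀ = 0.0734.
Under exogeneity and monotonicity, PS = (p₁ − p₀) / (1 − p₀).
PS = (0.278 − 0.0734) / (1 − 0.0734) = 0.2046 / 0.9266 ≈ 0.2208

PS ≈ 0.221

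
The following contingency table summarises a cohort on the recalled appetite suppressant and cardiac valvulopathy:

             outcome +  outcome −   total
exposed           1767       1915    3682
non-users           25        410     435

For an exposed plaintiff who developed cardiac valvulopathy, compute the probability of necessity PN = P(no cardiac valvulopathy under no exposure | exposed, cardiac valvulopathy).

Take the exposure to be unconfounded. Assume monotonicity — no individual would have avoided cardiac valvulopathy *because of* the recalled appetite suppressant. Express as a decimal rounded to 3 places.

PN ≈ 0.880

p₁ = P(outcome | exposed) = 1767/3682 = 0.4799
p₀ = P(outcome | unexposed) = 25/435 = 0.057471
Under exogeneity and monotonicity, PN = (p₁ − p₀)/p₁.
PN = (0.4799 − 0.057471) / 0.4799 ≈ 0.8802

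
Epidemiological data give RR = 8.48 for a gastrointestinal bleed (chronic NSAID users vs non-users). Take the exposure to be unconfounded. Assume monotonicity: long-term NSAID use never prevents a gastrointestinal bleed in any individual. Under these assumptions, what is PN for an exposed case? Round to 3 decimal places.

PN ≈ 0.882

Under exogeneity and monotonicity, PN = (RR − 1) / RR = 1 − 1/RR.
PN = (8.48 − 1) / 8.48 = 7.48 / 8.48 ≈ 0.8821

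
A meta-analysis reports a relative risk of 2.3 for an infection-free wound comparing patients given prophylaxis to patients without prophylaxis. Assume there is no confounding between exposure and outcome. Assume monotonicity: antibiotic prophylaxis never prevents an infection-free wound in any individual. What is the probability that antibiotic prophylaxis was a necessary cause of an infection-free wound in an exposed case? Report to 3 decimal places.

Under exogeneity and monotonicity, PN = (RR − 1) / RR = 1 − 1/RR.
PN = (2.3 − 1) / 2.3 = 1.3 / 2.3 ≈ 0.5652

PN ≈ 0.565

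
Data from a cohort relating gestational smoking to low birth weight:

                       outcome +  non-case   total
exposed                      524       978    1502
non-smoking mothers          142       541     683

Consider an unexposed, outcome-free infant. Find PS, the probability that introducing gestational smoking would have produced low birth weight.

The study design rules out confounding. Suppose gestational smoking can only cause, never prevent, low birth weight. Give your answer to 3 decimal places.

p₁ = P(outcome | exposed) = 524/1502 = 0.34887
p₀ = P(outcome | unexposed) = 142/683 = 0.20791
Under exogeneity and monotonicity, PS = (p₁ − p₀)/(1 − p₀).
PS = (0.34887 − 0.20791) / 0.79209 ≈ 0.1780

PS ≈ 0.178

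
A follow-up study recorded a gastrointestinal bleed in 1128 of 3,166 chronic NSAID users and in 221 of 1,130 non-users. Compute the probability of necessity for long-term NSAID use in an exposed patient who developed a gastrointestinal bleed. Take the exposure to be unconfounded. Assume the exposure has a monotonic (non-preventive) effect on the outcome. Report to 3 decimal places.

p₁ = P(outcome | exposed) = 1128/3166 = 0.35629
p₀ = P(outcome | unexposed) = 221/1130 = 0.19558
Under exogeneity and monotonicity, PN = (p₁ − p₀) / p₁.
PN = (0.35629 − 0.19558) / 0.35629 = 0.16071 / 0.35629 ≈ 0.4511

PN ≈ 0.451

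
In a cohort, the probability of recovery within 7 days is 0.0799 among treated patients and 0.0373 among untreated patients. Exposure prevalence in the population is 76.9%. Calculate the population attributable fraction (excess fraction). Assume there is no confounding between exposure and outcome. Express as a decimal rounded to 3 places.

Let p₁ = 0.0799, p₀ = 0.0373.
Overall risk P(Y=1) = π·p₁ + (1−π)·p₀ = 0.769×0.0799 + 0.231×0.0373 = 0.070059.
Under exogeneity, PAF = [P(Y=1) − p₀] / P(Y=1).
PAF = (0.070059 − 0.0373) / 0.070059 ≈ 0.4676

PAF ≈ 0.468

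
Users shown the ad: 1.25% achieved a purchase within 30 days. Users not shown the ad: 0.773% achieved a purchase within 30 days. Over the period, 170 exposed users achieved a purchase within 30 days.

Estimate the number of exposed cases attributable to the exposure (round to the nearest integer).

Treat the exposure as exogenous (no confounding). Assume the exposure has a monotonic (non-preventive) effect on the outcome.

p₁ = 0.0125, p₀ = 0.00773.
PN = (p₁ − p₀)/p₁ = (0.0125 − 0.00773) / 0.0125 ≈ 0.38160.
Attributable cases ≈ PN × (exposed cases) = 0.38160 × 170 ≈ 64.87.

about 65 cases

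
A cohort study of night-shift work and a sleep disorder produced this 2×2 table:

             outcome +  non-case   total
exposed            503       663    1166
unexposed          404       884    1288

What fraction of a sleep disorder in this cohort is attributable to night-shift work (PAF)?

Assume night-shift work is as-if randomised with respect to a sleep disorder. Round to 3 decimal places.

p₁ = P(outcome | exposed) = 503/1166 = 0.43139
p₀ = P(outcome | unexposed) = 404/1288 = 0.31366
Exposure prevalence π = 1166/2454 = 0.47514; overall risk P(Y=1) = 0.3696.
Under exogeneity, PAF = [P(Y=1) − p₀]/P(Y=1).
PAF = (0.3696 − 0.31366) / 0.3696 ≈ 0.1513

PAF ≈ 0.151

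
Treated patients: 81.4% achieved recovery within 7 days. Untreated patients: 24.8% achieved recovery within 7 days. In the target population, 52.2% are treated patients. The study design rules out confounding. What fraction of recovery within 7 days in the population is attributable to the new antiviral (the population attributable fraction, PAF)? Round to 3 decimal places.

p₁ = 0.814, p₀ = 0.248.
Overall risk P(Y=1) = π·p₁ + (1−π)·p₀ = 0.522×0.814 + 0.478×0.248 = 0.54345.
Under exogeneity, PAF = [P(Y=1) − p₀] / P(Y=1).
PAF = (0.54345 − 0.248) / 0.54345 ≈ 0.5437

PAF ≈ 0.544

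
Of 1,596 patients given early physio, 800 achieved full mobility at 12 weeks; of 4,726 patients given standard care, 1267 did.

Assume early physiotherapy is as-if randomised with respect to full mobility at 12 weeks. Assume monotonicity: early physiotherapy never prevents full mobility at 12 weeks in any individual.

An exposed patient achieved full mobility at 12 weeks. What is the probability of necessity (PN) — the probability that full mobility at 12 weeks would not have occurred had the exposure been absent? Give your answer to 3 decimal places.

p₁ = P(outcome | exposed) = 800/1596 = 0.50125
p₀ = P(outcome | unexposed) = 1267/4726 = 0.26809
Under exogeneity and monotonicity, PN = (p₁ − p₀) / p₁.
PN = (0.50125 − 0.26809) / 0.50125 = 0.23316 / 0.50125 ≈ 0.4652

PN ≈ 0.465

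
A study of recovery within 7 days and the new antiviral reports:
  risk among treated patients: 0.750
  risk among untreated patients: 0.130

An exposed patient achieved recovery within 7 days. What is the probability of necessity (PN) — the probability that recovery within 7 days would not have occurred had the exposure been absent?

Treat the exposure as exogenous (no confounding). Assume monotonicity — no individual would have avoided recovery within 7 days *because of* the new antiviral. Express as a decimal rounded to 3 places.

Let p₁ = 0.75, p₀ = 0.13.
Under exogeneity and monotonicity, PN = (p₁ − p₀) / p₁.
PN = (0.75 − 0.13) / 0.75 = 0.62 / 0.75 ≈ 0.8267

PN ≈ 0.827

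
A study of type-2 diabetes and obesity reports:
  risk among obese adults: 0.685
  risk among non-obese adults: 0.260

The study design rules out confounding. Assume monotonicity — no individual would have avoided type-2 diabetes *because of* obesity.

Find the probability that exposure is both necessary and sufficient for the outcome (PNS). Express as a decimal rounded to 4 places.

PNS ≈ 0.4250

Let p₁ = 0.685, p₀ = 0.26.
Under exogeneity and monotonicity, PNS = p₁ − p₀.
PNS = 0.685 − 0.26 = 0.425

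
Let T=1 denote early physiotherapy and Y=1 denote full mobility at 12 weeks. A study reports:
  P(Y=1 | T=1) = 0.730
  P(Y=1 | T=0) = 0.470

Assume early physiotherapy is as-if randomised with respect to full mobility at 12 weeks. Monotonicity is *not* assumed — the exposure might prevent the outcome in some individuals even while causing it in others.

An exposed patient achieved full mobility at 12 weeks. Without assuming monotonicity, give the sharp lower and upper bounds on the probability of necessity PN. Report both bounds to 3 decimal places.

0.356 ≤ PN ≤ 0.726

Let p₁ = 0.73, p₀ = 0.47.
Under exogeneity alone the bounds on PN are max{0,(p₁−p₀)/p₁} ≤ PN ≤ min{1,(1−p₀)/p₁}.
  lower = (p₁ − p₀)/p₁ = 0.26 / 0.73 ≈ 0.3562
  upper = min{1, (1 − p₀)/p₁} = 0.53 / 0.73 ≈ 0.7260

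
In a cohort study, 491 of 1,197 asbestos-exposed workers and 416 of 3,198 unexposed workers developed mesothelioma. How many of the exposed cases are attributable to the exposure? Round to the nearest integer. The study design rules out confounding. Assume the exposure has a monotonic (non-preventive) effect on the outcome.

about 335 cases

p₁ = P(outcome | exposed) = 491/1197 = 0.41019
p₀ = P(outcome | unexposed) = 416/3198 = 0.13008
PN = (p₁ − p₀)/p₁ = (0.41019 − 0.13008) / 0.41019 ≈ 0.68288.
Attributable cases ≈ PN × (exposed cases) = 0.68288 × 491 ≈ 335.29.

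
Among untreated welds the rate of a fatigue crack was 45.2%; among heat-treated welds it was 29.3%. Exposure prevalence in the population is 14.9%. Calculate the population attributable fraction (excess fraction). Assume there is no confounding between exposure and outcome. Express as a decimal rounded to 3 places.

p₁ = 0.452, p₀ = 0.293.
Overall risk P(Y=1) = π·p₁ + (1−π)·p₀ = 0.149×0.452 + 0.851×0.293 = 0.31669.
Under exogeneity, PAF = [P(Y=1) − p₀] / P(Y=1).
PAF = (0.31669 − 0.293) / 0.31669 ≈ 0.0748

PAF ≈ 0.075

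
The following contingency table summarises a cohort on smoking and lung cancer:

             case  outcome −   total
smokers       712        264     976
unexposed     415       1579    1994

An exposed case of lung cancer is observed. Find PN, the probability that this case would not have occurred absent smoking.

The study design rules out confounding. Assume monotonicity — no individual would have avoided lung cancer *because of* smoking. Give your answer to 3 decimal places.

p₁ = P(outcome | exposed) = 712/976 = 0.72951
p₀ = P(outcome | unexposed) = 415/1994 = 0.20812
Under exogeneity and monotonicity, PN = (p₁ − p₀)/p₁.
PN = (0.72951 − 0.20812) / 0.72951 ≈ 0.7147

PN ≈ 0.715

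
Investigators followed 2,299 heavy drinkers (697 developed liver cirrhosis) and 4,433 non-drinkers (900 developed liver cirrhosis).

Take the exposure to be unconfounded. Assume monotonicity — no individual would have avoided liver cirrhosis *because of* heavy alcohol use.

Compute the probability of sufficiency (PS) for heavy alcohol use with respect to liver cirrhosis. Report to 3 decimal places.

p₁ = P(outcome | exposed) = 697/2299 = 0.30318
p₀ = P(outcome | unexposed) = 900/4433 = 0.20302
Under exogeneity and monotonicity, PS = (p₁ − p₀) / (1 − p₀).
PS = (0.30318 − 0.20302) / (1 − 0.20302) = 0.10015 / 0.79698 ≈ 0.1257

PS ≈ 0.126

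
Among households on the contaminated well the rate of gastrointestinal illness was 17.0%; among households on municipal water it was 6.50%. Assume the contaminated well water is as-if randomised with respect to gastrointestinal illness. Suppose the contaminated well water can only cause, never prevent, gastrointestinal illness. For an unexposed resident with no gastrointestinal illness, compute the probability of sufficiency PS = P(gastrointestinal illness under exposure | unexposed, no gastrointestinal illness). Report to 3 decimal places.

p₁ = 0.17, p₀ = 0.065.
Under exogeneity and monotonicity, PS = (p₁ − p₀) / (1 − p₀).
PS = (0.17 − 0.065) / (1 − 0.065) = 0.105 / 0.935 ≈ 0.1123

PS ≈ 0.112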